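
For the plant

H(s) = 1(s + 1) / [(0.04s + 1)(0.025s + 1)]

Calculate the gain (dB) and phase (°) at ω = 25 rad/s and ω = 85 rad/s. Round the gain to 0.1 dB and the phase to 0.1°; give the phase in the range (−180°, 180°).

At ω = 25 rad/s:
zero (1 + j25·1) = 1 + j25 → |·| ≈ 25.02, ∠ ≈ 87.71°
pole (1 + j25·0.04) = 1 + j1 → |·| ≈ 1.4142, ∠ ≈ 45.00°
pole (1 + j25·0.025) = 1 + j0.625 → |·| ≈ 1.1792, ∠ ≈ 32.01°
|H| = 1 · 25.02 / (1.4142 · 1.1792) ≈ 15.003
Gain = 20 log₁₀(15.003) ≈ 23.52 dB
∠H = (87.71°) − (45.00° + 32.01°) = 10.70°

At ω = 85 rad/s:
zero (1 + j85·1) = 1 + j85 → |·| ≈ 85.006, ∠ ≈ 89.33°
pole (1 + j85·0.04) = 1 + j3.4 → |·| ≈ 3.544, ∠ ≈ 73.61°
pole (1 + j85·0.025) = 1 + j2.125 → |·| ≈ 2.3485, ∠ ≈ 64.80°
|H| = 1 · 85.006 / (3.544 · 2.3485) ≈ 10.213
Gain = 20 log₁₀(10.213) ≈ 20.18 dB
∠H = (89.33°) − (73.61° + 64.80°) = -49.08°

ω = 25: 23.5 dB, 10.7°; ω = 85: 20.2 dB, -49.1°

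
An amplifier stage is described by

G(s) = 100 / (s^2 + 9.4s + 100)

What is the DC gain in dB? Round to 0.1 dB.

G(0) = 100 / 100 = 1
20 log₁₀(1) ≈ 0.00 dB

0.0 dB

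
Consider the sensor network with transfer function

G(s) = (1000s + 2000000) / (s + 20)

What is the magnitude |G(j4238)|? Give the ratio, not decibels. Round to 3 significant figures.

Substitute s = j4238:
Numerator: 1000(j4238) + 2000000 = 2000000 + j4238000
Denominator: (j4238) + 20 = 20 + j4238
|N| = √(2000000² + 4238000²) ≈ 4.6862e+06, ∠N ≈ 64.74°
|D| = √(20² + 4238²) ≈ 4238, ∠D ≈ 89.73°
|G| = 4.6862e+06 / 4238 ≈ 1105.8

1.11e+03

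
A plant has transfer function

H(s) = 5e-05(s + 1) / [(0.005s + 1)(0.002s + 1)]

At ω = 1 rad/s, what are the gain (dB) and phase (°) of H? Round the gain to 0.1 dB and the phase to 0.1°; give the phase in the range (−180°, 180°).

At ω = 1 rad/s:
zero (1 + j1·1) = 1 + j1 → |·| ≈ 1.4142, ∠ ≈ 45.00°
pole (1 + j1·0.005) = 1 + j0.005 → |·| ≈ 1, ∠ ≈ 0.29°
pole (1 + j1·0.002) = 1 + j0.002 → |·| ≈ 1, ∠ ≈ 0.11°
|H| = 5e-05 · 1.4142 / (1 · 1) ≈ 7.071e-05
Gain = 20 log₁₀(7.071e-05) ≈ -83.01 dB
∠H = (45.00°) − (0.29° + 0.11°) = 44.60°

-83.0 dB, 44.6°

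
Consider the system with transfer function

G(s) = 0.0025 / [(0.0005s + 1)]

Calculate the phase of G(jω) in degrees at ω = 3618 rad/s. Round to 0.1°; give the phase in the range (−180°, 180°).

-61.1°

At ω = 3618 rad/s:
pole (1 + j3618·0.0005) = 1 + j1.809 → |·| ≈ 2.067, ∠ ≈ 61.07°
∠G = (0°) − (61.07°) = -61.07°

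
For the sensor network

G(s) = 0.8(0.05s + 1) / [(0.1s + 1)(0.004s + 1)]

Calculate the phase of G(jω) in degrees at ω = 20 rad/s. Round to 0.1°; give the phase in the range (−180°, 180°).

-23.0°

At ω = 20 rad/s:
zero (1 + j20·0.05) = 1 + j1 → |·| ≈ 1.4142, ∠ ≈ 45.00°
pole (1 + j20·0.1) = 1 + j2 → |·| ≈ 2.2361, ∠ ≈ 63.43°
pole (1 + j20·0.004) = 1 + j0.08 → |·| ≈ 1.0032, ∠ ≈ 4.57°
∠G = (45.00°) − (63.43° + 4.57°) = -23.00°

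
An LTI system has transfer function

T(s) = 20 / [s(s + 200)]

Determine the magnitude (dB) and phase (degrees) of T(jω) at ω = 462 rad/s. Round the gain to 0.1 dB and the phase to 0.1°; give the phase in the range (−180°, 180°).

At s = jω = j462:
pole (s+200): 200 + j462 → |·| = √(200²+462²) = √253444 ≈ 503.43, ∠ = arctan(462/200) ≈ 66.59°
pole at origin: |s| = 462, ∠ = 90.00° (in denominator)
|T| = 20 / 2.3258e+05 ≈ 8.5992e-05
Gain = 20 log₁₀(8.5992e-05) ≈ -81.31 dB
∠T = 0.00° − 156.59° = -156.59°

-81.3 dB, -156.6°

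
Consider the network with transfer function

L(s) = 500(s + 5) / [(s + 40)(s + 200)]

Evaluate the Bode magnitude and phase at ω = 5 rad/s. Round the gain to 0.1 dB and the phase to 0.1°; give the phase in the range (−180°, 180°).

At s = jω = j5:
zero (s+5): 5 + j5 → |·| = √(5²+5²) = √50 ≈ 7.0711, ∠ = arctan(5/5) ≈ 45.00°
pole (s+40): 40 + j5 → |·| = √(40²+5²) = √1625 ≈ 40.311, ∠ = arctan(5/40) ≈ 7.13°
pole (s+200): 200 + j5 → |·| = √(200²+5²) = √40025 ≈ 200.06, ∠ = arctan(5/200) ≈ 1.43°
|L| = 500 · 7.0711 / 8064.6 ≈ 0.4384
Gain = 20 log₁₀(0.4384) ≈ -7.16 dB
∠L = 45.00° − 8.56° = 36.44°

-7.2 dB, 36.4°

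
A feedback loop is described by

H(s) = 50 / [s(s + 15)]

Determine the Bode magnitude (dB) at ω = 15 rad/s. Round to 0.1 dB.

At s = jω = j15:
pole (s+15): 15 + j15 → |·| = √(15²+15²) = √450 ≈ 21.213, ∠ = arctan(15/15) ≈ 45.00°
pole at origin: |s| = 15, ∠ = 90.00° (in denominator)
|H| = 50 / 318.19 ≈ 0.15714
Gain = 20 log₁₀(0.15714) ≈ -16.07 dB

-16.1 dB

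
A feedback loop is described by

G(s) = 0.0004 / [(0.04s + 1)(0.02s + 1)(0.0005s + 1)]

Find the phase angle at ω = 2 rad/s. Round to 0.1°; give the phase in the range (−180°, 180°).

At ω = 2 rad/s:
pole (1 + j2·0.04) = 1 + j0.08 → |·| ≈ 1.0032, ∠ ≈ 4.57°
pole (1 + j2·0.02) = 1 + j0.04 → |·| ≈ 1.0008, ∠ ≈ 2.29°
pole (1 + j2·0.0005) = 1 + j0.001 → |·| ≈ 1, ∠ ≈ 0.06°
∠G = (0°) − (4.57° + 2.29° + 0.06°) = -6.92°

-6.9°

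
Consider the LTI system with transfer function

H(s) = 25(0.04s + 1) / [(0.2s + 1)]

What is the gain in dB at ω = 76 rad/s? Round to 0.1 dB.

14.4 dB

At ω = 76 rad/s:
zero (1 + j76·0.04) = 1 + j3.04 → |·| ≈ 3.2002, ∠ ≈ 71.79°
pole (1 + j76·0.2) = 1 + j15.2 → |·| ≈ 15.233, ∠ ≈ 86.24°
|H| = 25 · 3.2002 / (15.233) ≈ 5.2521
Gain = 20 log₁₀(5.2521) ≈ 14.41 dB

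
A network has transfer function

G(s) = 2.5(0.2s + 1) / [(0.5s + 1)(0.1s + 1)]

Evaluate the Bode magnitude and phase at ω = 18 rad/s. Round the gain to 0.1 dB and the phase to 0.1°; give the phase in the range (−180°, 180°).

-6.0 dB, -70.1°

At ω = 18 rad/s:
zero (1 + j18·0.2) = 1 + j3.6 → |·| ≈ 3.7363, ∠ ≈ 74.48°
pole (1 + j18·0.5) = 1 + j9 → |·| ≈ 9.0554, ∠ ≈ 83.66°
pole (1 + j18·0.1) = 1 + j1.8 → |·| ≈ 2.0591, ∠ ≈ 60.95°
|G| = 2.5 · 3.7363 / (9.0554 · 2.0591) ≈ 0.50095
Gain = 20 log₁₀(0.50095) ≈ -6.00 dB
∠G = (74.48°) − (83.66° + 60.95°) = -70.13°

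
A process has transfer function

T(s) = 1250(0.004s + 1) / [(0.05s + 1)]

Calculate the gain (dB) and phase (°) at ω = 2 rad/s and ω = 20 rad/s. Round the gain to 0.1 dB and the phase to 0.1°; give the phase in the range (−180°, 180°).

At ω = 2 rad/s:
zero (1 + j2·0.004) = 1 + j0.008 → |·| ≈ 1, ∠ ≈ 0.46°
pole (1 + j2·0.05) = 1 + j0.1 → |·| ≈ 1.005, ∠ ≈ 5.71°
|T| = 1250 · 1 / (1.005) ≈ 1243.8
Gain = 20 log₁₀(1243.8) ≈ 61.90 dB
∠T = (0.46°) − (5.71°) = -5.25°

At ω = 20 rad/s:
zero (1 + j20·0.004) = 1 + j0.08 → |·| ≈ 1.0032, ∠ ≈ 4.57°
pole (1 + j20·0.05) = 1 + j1 → |·| ≈ 1.4142, ∠ ≈ 45.00°
|T| = 1250 · 1.0032 / (1.4142) ≈ 886.72
Gain = 20 log₁₀(886.72) ≈ 58.96 dB
∠T = (4.57°) − (45.00°) = -40.43°

ω = 2: 61.9 dB, -5.3°; ω = 20: 59.0 dB, -40.4°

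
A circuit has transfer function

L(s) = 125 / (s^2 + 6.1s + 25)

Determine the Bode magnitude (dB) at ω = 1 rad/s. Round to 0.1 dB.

At s = jω = j1:
quadratic: (j1)² + 6.1·j1 + 25 = 24 + j6.1 → |·| ≈ 24.763, ∠ ≈ 14.26°
|L| = 125 / 24.763 ≈ 5.0479
Gain = 20 log₁₀(5.0479) ≈ 14.06 dB

14.1 dB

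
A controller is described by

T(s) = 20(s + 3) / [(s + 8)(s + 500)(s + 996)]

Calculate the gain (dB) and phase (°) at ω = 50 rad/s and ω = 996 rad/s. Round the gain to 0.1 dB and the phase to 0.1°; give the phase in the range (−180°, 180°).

ω = 50: -88.1 dB, -2.9°; ω = 996: -97.9 dB, -108.1°

At s = jω = j50:
zero (s+3): 3 + j50 → |·| = √(3²+50²) = √2509 ≈ 50.09, ∠ = arctan(50/3) ≈ 86.57°
pole (s+8): 8 + j50 → |·| = √(8²+50²) = √2564 ≈ 50.636, ∠ = arctan(50/8) ≈ 80.91°
pole (s+500): 500 + j50 → |·| = √(500²+50²) = √252500 ≈ 502.49, ∠ = arctan(50/500) ≈ 5.71°
pole (s+996): 996 + j50 → |·| = √(996²+50²) = √994516 ≈ 997.25, ∠ = arctan(50/996) ≈ 2.87°
|T| = 20 · 50.09 / 2.5374e+07 ≈ 3.9481e-05
Gain = 20 log₁₀(3.9481e-05) ≈ -88.07 dB
∠T = 86.57° − 89.49° = -2.92°

At s = jω = j996:
zero (s+3): 3 + j996 → |·| = √(3²+996²) = √992025 ≈ 996, ∠ = arctan(996/3) ≈ 89.83°
pole (s+8): 8 + j996 → |·| = √(8²+996²) = √992080 ≈ 996.03, ∠ = arctan(996/8) ≈ 89.54°
pole (s+500): 500 + j996 → |·| = √(500²+996²) = √1242016 ≈ 1114.5, ∠ = arctan(996/500) ≈ 63.34°
pole (s+996): 996 + j996 → |·| = √(996²+996²) = √1984032 ≈ 1408.6, ∠ = arctan(996/996) ≈ 45.00°
|T| = 20 · 996 / 1.5637e+09 ≈ 1.2739e-05
Gain = 20 log₁₀(1.2739e-05) ≈ -97.90 dB
∠T = 89.83° − 197.88° = -108.05°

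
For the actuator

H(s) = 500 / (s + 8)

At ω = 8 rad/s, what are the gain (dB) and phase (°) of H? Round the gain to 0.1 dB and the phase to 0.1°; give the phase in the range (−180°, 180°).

32.9 dB, -45.0°

Substitute s = j8:
Numerator: 500 = 500 + j0
Denominator: (j8) + 8 = 8 + j8
|N| = √(500² + 0²) ≈ 500, ∠N ≈ 0.00°
|D| = √(8² + 8²) ≈ 11.314, ∠D ≈ 45.00°
|H| = 500 / 11.314 ≈ 44.193
Gain = 20 log₁₀(44.193) ≈ 32.91 dB
∠H = 0.00° − 45.00° = -45.00°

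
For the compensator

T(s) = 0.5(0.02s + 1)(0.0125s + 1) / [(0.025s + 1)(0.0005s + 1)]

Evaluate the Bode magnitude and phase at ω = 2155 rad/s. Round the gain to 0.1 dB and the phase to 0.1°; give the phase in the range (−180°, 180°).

17.3 dB, 40.5°

At ω = 2155 rad/s:
zero (1 + j2155·0.02) = 1 + j43.1 → |·| ≈ 43.112, ∠ ≈ 88.67°
zero (1 + j2155·0.0125) = 1 + j26.9375 → |·| ≈ 26.956, ∠ ≈ 87.87°
pole (1 + j2155·0.025) = 1 + j53.875 → |·| ≈ 53.884, ∠ ≈ 88.94°
pole (1 + j2155·0.0005) = 1 + j1.0775 → |·| ≈ 1.47, ∠ ≈ 47.14°
|T| = 0.5 · 43.112 · 26.956 / (53.884 · 1.47) ≈ 7.3358
Gain = 20 log₁₀(7.3358) ≈ 17.31 dB
∠T = (88.67° + 87.87°) − (88.94° + 47.14°) = 40.46°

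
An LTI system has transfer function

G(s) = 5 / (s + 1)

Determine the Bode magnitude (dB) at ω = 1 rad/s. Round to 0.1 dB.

11.0 dB

At s = jω = j1:
pole (s+1): 1 + j1 → |·| = √(1²+1²) = √2 ≈ 1.4142, ∠ = arctan(1/1) ≈ 45.00°
|G| = 5 / 1.4142 ≈ 3.5356
Gain = 20 log₁₀(3.5356) ≈ 10.97 dB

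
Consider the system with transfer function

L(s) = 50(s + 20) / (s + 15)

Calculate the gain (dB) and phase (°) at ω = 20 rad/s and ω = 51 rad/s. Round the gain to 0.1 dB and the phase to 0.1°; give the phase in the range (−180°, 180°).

ω = 20: 35.1 dB, -8.1°; ω = 51: 34.2 dB, -5.0°

At s = jω = j20:
zero (s+20): 20 + j20 → |·| = √(20²+20²) = √800 ≈ 28.284, ∠ = arctan(20/20) ≈ 45.00°
pole (s+15): 15 + j20 → |·| = √(15²+20²) = √625 ≈ 25, ∠ = arctan(20/15) ≈ 53.13°
|L| = 50 · 28.284 / 25 ≈ 56.568
Gain = 20 log₁₀(56.568) ≈ 35.05 dB
∠L = 45.00° − 53.13° = -8.13°

At s = jω = j51:
zero (s+20): 20 + j51 → |·| = √(20²+51²) = √3001 ≈ 54.781, ∠ = arctan(51/20) ≈ 68.59°
pole (s+15): 15 + j51 → |·| = √(15²+51²) = √2826 ≈ 53.16, ∠ = arctan(51/15) ≈ 73.61°
|L| = 50 · 54.781 / 53.16 ≈ 51.525
Gain = 20 log₁₀(51.525) ≈ 34.24 dB
∠L = 68.59° − 73.61° = -5.02°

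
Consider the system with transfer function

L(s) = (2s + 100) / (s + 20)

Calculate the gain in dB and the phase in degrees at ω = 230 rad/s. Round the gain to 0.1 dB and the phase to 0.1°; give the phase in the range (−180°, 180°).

6.2 dB, -7.3°

Substitute s = j230:
Numerator: 2(j230) + 100 = 100 + j460
Denominator: (j230) + 20 = 20 + j230
|N| = √(100² + 460²) ≈ 470.74, ∠N ≈ 77.74°
|D| = √(20² + 230²) ≈ 230.87, ∠D ≈ 85.03°
|L| = 470.74 / 230.87 ≈ 2.039
Gain = 20 log₁₀(2.039) ≈ 6.19 dB
∠L = 77.74° − 85.03° = -7.29°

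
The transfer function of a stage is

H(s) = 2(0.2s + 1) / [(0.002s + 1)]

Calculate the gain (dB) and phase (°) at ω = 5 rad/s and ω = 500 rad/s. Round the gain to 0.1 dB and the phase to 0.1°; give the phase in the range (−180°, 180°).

At ω = 5 rad/s:
zero (1 + j5·0.2) = 1 + j1 → |·| ≈ 1.4142, ∠ ≈ 45.00°
pole (1 + j5·0.002) = 1 + j0.01 → |·| ≈ 1, ∠ ≈ 0.57°
|H| = 2 · 1.4142 / (1) ≈ 2.8284
Gain = 20 log₁₀(2.8284) ≈ 9.03 dB
∠H = (45.00°) − (0.57°) = 44.43°

At ω = 500 rad/s:
zero (1 + j500·0.2) = 1 + j100 → |·| ≈ 100, ∠ ≈ 89.43°
pole (1 + j500·0.002) = 1 + j1 → |·| ≈ 1.4142, ∠ ≈ 45.00°
|H| = 2 · 100 / (1.4142) ≈ 141.42
Gain = 20 log₁₀(141.42) ≈ 43.01 dB
∠H = (89.43°) − (45.00°) = 44.43°

ω = 5: 9.0 dB, 44.4°; ω = 500: 43.0 dB, 44.4°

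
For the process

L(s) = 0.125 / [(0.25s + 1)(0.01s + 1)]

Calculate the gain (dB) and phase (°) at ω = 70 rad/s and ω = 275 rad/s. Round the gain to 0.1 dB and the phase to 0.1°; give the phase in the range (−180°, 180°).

At ω = 70 rad/s:
pole (1 + j70·0.25) = 1 + j17.5 → |·| ≈ 17.529, ∠ ≈ 86.73°
pole (1 + j70·0.01) = 1 + j0.7 → |·| ≈ 1.2207, ∠ ≈ 34.99°
|L| = 0.125 · 1 / (17.529 · 1.2207) ≈ 0.0058418
Gain = 20 log₁₀(0.0058418) ≈ -44.67 dB
∠L = (0°) − (86.73° + 34.99°) = -121.72°

At ω = 275 rad/s:
pole (1 + j275·0.25) = 1 + j68.75 → |·| ≈ 68.757, ∠ ≈ 89.17°
pole (1 + j275·0.01) = 1 + j2.75 → |·| ≈ 2.9262, ∠ ≈ 70.02°
|L| = 0.125 · 1 / (68.757 · 2.9262) ≈ 0.00062128
Gain = 20 log₁₀(0.00062128) ≈ -64.13 dB
∠L = (0°) − (89.17° + 70.02°) = -159.19°

ω = 70: -44.7 dB, -121.7°; ω = 275: -64.1 dB, -159.2°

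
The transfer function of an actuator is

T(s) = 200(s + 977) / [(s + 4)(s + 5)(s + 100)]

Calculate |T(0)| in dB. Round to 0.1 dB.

39.8 dB

T(0) = 200·977 / (4·5·100) = 97.7
20 log₁₀(97.7) ≈ 39.80 dB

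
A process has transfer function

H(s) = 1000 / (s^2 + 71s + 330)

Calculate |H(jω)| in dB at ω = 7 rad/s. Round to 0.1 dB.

Substitute s = j7:
Numerator: 1000 = 1000 + j0
Denominator: (j7)^2 + 71(j7) + 330 = 281 + j497
|N| = √(1000² + 0²) ≈ 1000, ∠N ≈ 0.00°
|D| = √(281² + 497²) ≈ 570.94, ∠D ≈ 60.52°
|H| = 1000 / 570.94 ≈ 1.7515
Gain = 20 log₁₀(1.7515) ≈ 4.87 dB

4.9 dB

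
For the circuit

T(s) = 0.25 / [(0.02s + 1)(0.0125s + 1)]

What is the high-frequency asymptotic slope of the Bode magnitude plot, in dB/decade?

Each pole contributes −20 dB/decade at high frequency; each zero contributes +20 dB/decade.
Net: 0 zero(s) − 2 pole(s) → -40 dB/decade.

-40 dB/decade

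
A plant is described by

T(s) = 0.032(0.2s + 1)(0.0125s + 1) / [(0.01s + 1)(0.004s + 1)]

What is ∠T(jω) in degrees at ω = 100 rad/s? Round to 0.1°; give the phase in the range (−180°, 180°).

71.7°

At ω = 100 rad/s:
zero (1 + j100·0.2) = 1 + j20 → |·| ≈ 20.025, ∠ ≈ 87.14°
zero (1 + j100·0.0125) = 1 + j1.25 → |·| ≈ 1.6008, ∠ ≈ 51.34°
pole (1 + j100·0.01) = 1 + j1 → |·| ≈ 1.4142, ∠ ≈ 45.00°
pole (1 + j100·0.004) = 1 + j0.4 → |·| ≈ 1.077, ∠ ≈ 21.80°
∠T = (87.14° + 51.34°) − (45.00° + 21.80°) = 71.68°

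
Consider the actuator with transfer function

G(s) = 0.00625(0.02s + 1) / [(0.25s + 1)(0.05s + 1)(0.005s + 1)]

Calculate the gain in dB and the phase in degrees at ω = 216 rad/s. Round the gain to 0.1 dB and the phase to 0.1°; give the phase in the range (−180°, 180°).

At ω = 216 rad/s:
zero (1 + j216·0.02) = 1 + j4.32 → |·| ≈ 4.4342, ∠ ≈ 76.97°
pole (1 + j216·0.25) = 1 + j54 → |·| ≈ 54.009, ∠ ≈ 88.94°
pole (1 + j216·0.05) = 1 + j10.8 → |·| ≈ 10.846, ∠ ≈ 84.71°
pole (1 + j216·0.005) = 1 + j1.08 → |·| ≈ 1.4719, ∠ ≈ 47.20°
|G| = 0.00625 · 4.4342 / (54.009 · 10.846 · 1.4719) ≈ 3.2143e-05
Gain = 20 log₁₀(3.2143e-05) ≈ -89.86 dB
∠G = (76.97°) − (88.94° + 84.71° + 47.20°) = -143.88°

-89.9 dB, -143.9°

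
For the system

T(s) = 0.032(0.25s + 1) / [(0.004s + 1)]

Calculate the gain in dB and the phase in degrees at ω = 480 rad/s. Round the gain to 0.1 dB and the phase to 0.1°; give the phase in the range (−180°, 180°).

5.0 dB, 27.0°

At ω = 480 rad/s:
zero (1 + j480·0.25) = 1 + j120 → |·| ≈ 120, ∠ ≈ 89.52°
pole (1 + j480·0.004) = 1 + j1.92 → |·| ≈ 2.1648, ∠ ≈ 62.49°
|T| = 0.032 · 120 / (2.1648) ≈ 1.7738
Gain = 20 log₁₀(1.7738) ≈ 4.98 dB
∠T = (89.52°) − (62.49°) = 27.03°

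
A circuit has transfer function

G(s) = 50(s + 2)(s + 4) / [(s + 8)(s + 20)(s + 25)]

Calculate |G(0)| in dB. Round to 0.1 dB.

-20.0 dB

G(0) = 50·2·4 / (8·20·25) = 0.1
20 log₁₀(0.1) ≈ -20.00 dB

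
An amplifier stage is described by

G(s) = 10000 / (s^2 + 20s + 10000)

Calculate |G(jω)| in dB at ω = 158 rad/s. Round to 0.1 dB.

At s = jω = j158:
quadratic: (j158)² + 20·j158 + 10000 = -14964 + j3160 → |·| ≈ 15294, ∠ ≈ 168.08°
|G| = 10000 / 15294 ≈ 0.65385
Gain = 20 log₁₀(0.65385) ≈ -3.69 dB

-3.7 dB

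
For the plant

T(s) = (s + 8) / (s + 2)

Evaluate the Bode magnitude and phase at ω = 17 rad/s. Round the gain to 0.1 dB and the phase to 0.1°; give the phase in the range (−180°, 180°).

0.8 dB, -18.5°

Substitute s = j17:
Numerator: (j17) + 8 = 8 + j17
Denominator: (j17) + 2 = 2 + j17
|N| = √(8² + 17²) ≈ 18.788, ∠N ≈ 64.80°
|D| = √(2² + 17²) ≈ 17.117, ∠D ≈ 83.29°
|T| = 18.788 / 17.117 ≈ 1.0976
Gain = 20 log₁₀(1.0976) ≈ 0.81 dB
∠T = 64.80° − 83.29° = -18.49°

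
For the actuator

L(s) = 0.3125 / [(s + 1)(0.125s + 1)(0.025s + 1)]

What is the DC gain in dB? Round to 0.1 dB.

-10.1 dB

L(0) = 0.3125 · 1 / 1 = 0.3125
20 log₁₀(0.3125) ≈ -10.10 dB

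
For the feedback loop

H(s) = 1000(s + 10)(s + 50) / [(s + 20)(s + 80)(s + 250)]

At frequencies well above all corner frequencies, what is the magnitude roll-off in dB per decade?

Each pole contributes −20 dB/decade at high frequency; each zero contributes +20 dB/decade.
Net: 2 zero(s) − 3 pole(s) → -20 dB/decade.

-20 dB/decade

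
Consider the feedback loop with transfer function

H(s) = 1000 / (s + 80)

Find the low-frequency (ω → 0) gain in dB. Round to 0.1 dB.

H(0) = 1000 / 80 = 12.5
20 log₁₀(12.5) ≈ 21.94 dB

21.9 dB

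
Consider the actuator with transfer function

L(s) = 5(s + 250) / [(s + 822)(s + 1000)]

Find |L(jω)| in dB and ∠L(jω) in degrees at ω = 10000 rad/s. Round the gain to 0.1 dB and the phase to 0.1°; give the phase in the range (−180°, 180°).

-66.1 dB, -81.0°

At s = jω = j10000:
zero (s+250): 250 + j10000 → |·| = √(250²+10000²) = √100062500 ≈ 10003, ∠ = arctan(10000/250) ≈ 88.57°
pole (s+822): 822 + j10000 → |·| = √(822²+10000²) = √100675684 ≈ 10034, ∠ = arctan(10000/822) ≈ 85.30°
pole (s+1000): 1000 + j10000 → |·| = √(1000²+10000²) = √101000000 ≈ 10050, ∠ = arctan(10000/1000) ≈ 84.29°
|L| = 5 · 10003 / 1.0084e+08 ≈ 0.00049598
Gain = 20 log₁₀(0.00049598) ≈ -66.09 dB
∠L = 88.57° − 169.59° = -81.02°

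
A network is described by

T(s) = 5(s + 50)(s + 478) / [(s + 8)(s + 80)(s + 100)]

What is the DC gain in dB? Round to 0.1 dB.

T(0) = 5·50·478 / (8·80·100) ≈ 1.8672
20 log₁₀(1.8672) ≈ 5.42 dB

5.4 dB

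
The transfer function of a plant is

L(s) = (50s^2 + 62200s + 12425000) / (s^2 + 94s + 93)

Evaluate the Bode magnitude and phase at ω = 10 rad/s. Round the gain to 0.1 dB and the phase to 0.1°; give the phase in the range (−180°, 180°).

Substitute s = j10:
Numerator: 50(j10)^2 + 62200(j10) + 12425000 = 12420000 + j622000
Denominator: (j10)^2 + 94(j10) + 93 = -7 + j940
|N| = √(12420000² + 622000²) ≈ 1.2436e+07, ∠N ≈ 2.87°
|D| = √(7² + 940²) ≈ 940.03, ∠D ≈ 90.43°
|L| = 1.2436e+07 / 940.03 ≈ 13229
Gain = 20 log₁₀(13229) ≈ 82.43 dB
∠L = 2.87° − 90.43° = -87.56°

82.4 dB, -87.6°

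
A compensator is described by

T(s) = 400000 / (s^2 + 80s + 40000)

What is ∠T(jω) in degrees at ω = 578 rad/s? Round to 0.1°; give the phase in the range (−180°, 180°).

-171.1°

At s = jω = j578:
quadratic: (j578)² + 80·j578 + 40000 = -294084 + j46240 → |·| ≈ 2.977e+05, ∠ ≈ 171.06°
∠T = 0.00° − 171.06° = -171.06°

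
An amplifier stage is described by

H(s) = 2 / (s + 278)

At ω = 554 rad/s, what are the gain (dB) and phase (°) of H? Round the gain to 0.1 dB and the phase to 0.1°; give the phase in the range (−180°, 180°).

-49.8 dB, -63.4°

Substitute s = j554:
Numerator: 2 = 2 + j0
Denominator: (j554) + 278 = 278 + j554
|N| = √(2² + 0²) ≈ 2, ∠N ≈ 0.00°
|D| = √(278² + 554²) ≈ 619.84, ∠D ≈ 63.35°
|H| = 2 / 619.84 ≈ 0.0032266
Gain = 20 log₁₀(0.0032266) ≈ -49.83 dB
∠H = 0.00° − 63.35° = -63.35°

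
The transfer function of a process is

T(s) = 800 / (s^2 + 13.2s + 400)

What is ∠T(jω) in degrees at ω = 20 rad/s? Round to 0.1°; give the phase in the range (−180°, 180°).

At s = jω = j20:
quadratic: (j20)² + 13.2·j20 + 400 = 0 + j264 → |·| ≈ 264, ∠ ≈ 90.00°
∠T = 0.00° − 90.00° = -90.00°

-90.0°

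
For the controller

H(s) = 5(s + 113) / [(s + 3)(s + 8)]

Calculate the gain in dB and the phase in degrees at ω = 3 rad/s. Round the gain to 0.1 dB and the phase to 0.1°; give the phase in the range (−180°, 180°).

23.9 dB, -64.0°

At s = jω = j3:
zero (s+113): 113 + j3 → |·| = √(113²+3²) = √12778 ≈ 113.04, ∠ = arctan(3/113) ≈ 1.52°
pole (s+3): 3 + j3 → |·| = √(3²+3²) = √18 ≈ 4.2426, ∠ = arctan(3/3) ≈ 45.00°
pole (s+8): 8 + j3 → |·| = √(8²+3²) = √73 ≈ 8.544, ∠ = arctan(3/8) ≈ 20.56°
|H| = 5 · 113.04 / 36.249 ≈ 15.592
Gain = 20 log₁₀(15.592) ≈ 23.86 dB
∠H = 1.52° − 65.56° = -64.04°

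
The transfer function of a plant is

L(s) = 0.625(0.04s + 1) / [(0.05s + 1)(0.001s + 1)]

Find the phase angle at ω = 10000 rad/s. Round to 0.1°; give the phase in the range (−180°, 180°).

At ω = 10000 rad/s:
zero (1 + j10000·0.04) = 1 + j400 → |·| ≈ 400, ∠ ≈ 89.86°
pole (1 + j10000·0.05) = 1 + j500 → |·| ≈ 500, ∠ ≈ 89.89°
pole (1 + j10000·0.001) = 1 + j10 → |·| ≈ 10.05, ∠ ≈ 84.29°
∠L = (89.86°) − (89.89° + 84.29°) = -84.32°

-84.3°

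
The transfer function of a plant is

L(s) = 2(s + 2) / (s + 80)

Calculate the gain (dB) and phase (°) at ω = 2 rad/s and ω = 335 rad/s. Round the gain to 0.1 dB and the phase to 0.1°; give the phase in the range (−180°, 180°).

At s = jω = j2:
zero (s+2): 2 + j2 → |·| = √(2²+2²) = √8 ≈ 2.8284, ∠ = arctan(2/2) ≈ 45.00°
pole (s+80): 80 + j2 → |·| = √(80²+2²) = √6404 ≈ 80.025, ∠ = arctan(2/80) ≈ 1.43°
|L| = 2 · 2.8284 / 80.025 ≈ 0.070688
Gain = 20 log₁₀(0.070688) ≈ -23.01 dB
∠L = 45.00° − 1.43° = 43.57°

At s = jω = j335:
zero (s+2): 2 + j335 → |·| = √(2²+335²) = √112229 ≈ 335.01, ∠ = arctan(335/2) ≈ 89.66°
pole (s+80): 80 + j335 → |·| = √(80²+335²) = √118625 ≈ 344.42, ∠ = arctan(335/80) ≈ 76.57°
|L| = 2 · 335.01 / 344.42 ≈ 1.9454
Gain = 20 log₁₀(1.9454) ≈ 5.78 dB
∠L = 89.66° − 76.57° = 13.09°

ω = 2: -23.0 dB, 43.6°; ω = 335: 5.8 dB, 13.1°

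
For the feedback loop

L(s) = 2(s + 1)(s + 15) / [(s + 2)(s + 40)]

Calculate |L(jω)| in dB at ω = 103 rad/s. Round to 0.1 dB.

At s = jω = j103:
zero (s+1): 1 + j103 → |·| = √(1²+103²) = √10610 ≈ 103, ∠ = arctan(103/1) ≈ 89.44°
zero (s+15): 15 + j103 → |·| = √(15²+103²) = √10834 ≈ 104.09, ∠ = arctan(103/15) ≈ 81.71°
pole (s+2): 2 + j103 → |·| = √(2²+103²) = √10613 ≈ 103.02, ∠ = arctan(103/2) ≈ 88.89°
pole (s+40): 40 + j103 → |·| = √(40²+103²) = √12209 ≈ 110.49, ∠ = arctan(103/40) ≈ 68.78°
|L| = 2 · 10721 / 11383 ≈ 1.8837
Gain = 20 log₁₀(1.8837) ≈ 5.50 dB

5.5 dB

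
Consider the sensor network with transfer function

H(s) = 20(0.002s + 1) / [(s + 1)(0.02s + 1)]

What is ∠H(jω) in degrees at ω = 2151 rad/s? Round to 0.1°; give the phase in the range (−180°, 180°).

At ω = 2151 rad/s:
zero (1 + j2151·0.002) = 1 + j4.302 → |·| ≈ 4.4167, ∠ ≈ 76.91°
pole (1 + j2151·1) = 1 + j2151 → |·| ≈ 2151, ∠ ≈ 89.97°
pole (1 + j2151·0.02) = 1 + j43.02 → |·| ≈ 43.032, ∠ ≈ 88.67°
∠H = (76.91°) − (89.97° + 88.67°) = -101.73°

-101.7°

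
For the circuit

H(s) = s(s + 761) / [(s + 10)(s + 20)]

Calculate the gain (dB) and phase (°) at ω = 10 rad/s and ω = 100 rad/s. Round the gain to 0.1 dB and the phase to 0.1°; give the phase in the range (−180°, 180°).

ω = 10: 27.6 dB, 19.2°; ω = 100: 17.5 dB, -65.5°

At s = jω = j10:
zero (s+761): 761 + j10 → |·| = √(761²+10²) = √579221 ≈ 761.07, ∠ = arctan(10/761) ≈ 0.75°
zero at origin: s = j10 → |·| = 10, ∠ = 90.00°
pole (s+10): 10 + j10 → |·| = √(10²+10²) = √200 ≈ 14.142, ∠ = arctan(10/10) ≈ 45.00°
pole (s+20): 20 + j10 → |·| = √(20²+10²) = √500 ≈ 22.361, ∠ = arctan(10/20) ≈ 26.57°
|H| = 1 · 7610.7 / 316.23 ≈ 24.067
Gain = 20 log₁₀(24.067) ≈ 27.63 dB
∠H = 90.75° − 71.57° = 19.18°

At s = jω = j100:
zero (s+761): 761 + j100 → |·| = √(761²+100²) = √589121 ≈ 767.54, ∠ = arctan(100/761) ≈ 7.49°
zero at origin: s = j100 → |·| = 100, ∠ = 90.00°
pole (s+10): 10 + j100 → |·| = √(10²+100²) = √10100 ≈ 100.5, ∠ = arctan(100/10) ≈ 84.29°
pole (s+20): 20 + j100 → |·| = √(20²+100²) = √10400 ≈ 101.98, ∠ = arctan(100/20) ≈ 78.69°
|H| = 1 · 76754 / 10249 ≈ 7.4889
Gain = 20 log₁₀(7.4889) ≈ 17.49 dB
∠H = 97.49° − 162.98° = -65.49°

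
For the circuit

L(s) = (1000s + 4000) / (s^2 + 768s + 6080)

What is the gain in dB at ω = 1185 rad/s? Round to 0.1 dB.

-3.0 dB

Substitute s = j1185:
Numerator: 1000(j1185) + 4000 = 4000 + j1185000
Denominator: (j1185)^2 + 768(j1185) + 6080 = -1398145 + j910080
|N| = √(4000² + 1185000²) ≈ 1.185e+06, ∠N ≈ 89.81°
|D| = √(1398145² + 910080²) ≈ 1.6682e+06, ∠D ≈ 146.94°
|L| = 1.185e+06 / 1.6682e+06 ≈ 0.71035
Gain = 20 log₁₀(0.71035) ≈ -2.97 dB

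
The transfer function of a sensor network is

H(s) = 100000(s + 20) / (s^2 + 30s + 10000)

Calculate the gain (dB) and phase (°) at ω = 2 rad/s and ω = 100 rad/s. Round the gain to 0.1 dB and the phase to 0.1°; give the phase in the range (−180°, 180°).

ω = 2: 46.1 dB, 5.4°; ω = 100: 70.6 dB, -11.3°

At s = jω = j2:
zero (s+20): 20 + j2 → |·| = √(20²+2²) = √404 ≈ 20.1, ∠ = arctan(2/20) ≈ 5.71°
quadratic: (j2)² + 30·j2 + 10000 = 9996 + j60 → |·| ≈ 9996.2, ∠ ≈ 0.34°
|H| = 100000 · 20.1 / 9996.2 ≈ 201.08
Gain = 20 log₁₀(201.08) ≈ 46.07 dB
∠H = 5.71° − 0.34° = 5.37°

At s = jω = j100:
zero (s+20): 20 + j100 → |·| = √(20²+100²) = √10400 ≈ 101.98, ∠ = arctan(100/20) ≈ 78.69°
quadratic: (j100)² + 30·j100 + 10000 = 0 + j3000 → |·| ≈ 3000, ∠ ≈ 90.00°
|H| = 100000 · 101.98 / 3000 ≈ 3399.3
Gain = 20 log₁₀(3399.3) ≈ 70.63 dB
∠H = 78.69° − 90.00° = -11.31°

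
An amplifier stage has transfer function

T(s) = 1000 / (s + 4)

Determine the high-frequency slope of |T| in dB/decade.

-20 dB/decade

Each pole contributes −20 dB/decade at high frequency; each zero contributes +20 dB/decade.
Net: 0 zero(s) − 1 pole(s) → -20 dB/decade.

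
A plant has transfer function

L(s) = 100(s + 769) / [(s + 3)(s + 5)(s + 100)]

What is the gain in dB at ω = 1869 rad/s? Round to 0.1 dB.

-90.2 dB

At s = jω = j1869:
zero (s+769): 769 + j1869 → |·| = √(769²+1869²) = √4084522 ≈ 2021, ∠ = arctan(1869/769) ≈ 67.64°
pole (s+3): 3 + j1869 → |·| = √(3²+1869²) = √3493170 ≈ 1869, ∠ = arctan(1869/3) ≈ 89.91°
pole (s+5): 5 + j1869 → |·| = √(5²+1869²) = √3493186 ≈ 1869, ∠ = arctan(1869/5) ≈ 89.85°
pole (s+100): 100 + j1869 → |·| = √(100²+1869²) = √3503161 ≈ 1871.7, ∠ = arctan(1869/100) ≈ 86.94°
|L| = 100 · 2021 / 6.5381e+09 ≈ 3.0911e-05
Gain = 20 log₁₀(3.0911e-05) ≈ -90.20 dB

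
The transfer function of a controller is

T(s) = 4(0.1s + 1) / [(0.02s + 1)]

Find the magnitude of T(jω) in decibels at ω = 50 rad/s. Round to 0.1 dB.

At ω = 50 rad/s:
zero (1 + j50·0.1) = 1 + j5 → |·| ≈ 5.099, ∠ ≈ 78.69°
pole (1 + j50·0.02) = 1 + j1 → |·| ≈ 1.4142, ∠ ≈ 45.00°
|T| = 4 · 5.099 / (1.4142) ≈ 14.422
Gain = 20 log₁₀(14.422) ≈ 23.18 dB

23.2 dB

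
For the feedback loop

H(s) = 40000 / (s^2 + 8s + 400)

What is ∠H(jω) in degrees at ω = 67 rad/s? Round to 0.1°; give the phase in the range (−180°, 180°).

-172.5°

At s = jω = j67:
quadratic: (j67)² + 8·j67 + 400 = -4089 + j536 → |·| ≈ 4124, ∠ ≈ 172.53°
∠H = 0.00° − 172.53° = -172.53°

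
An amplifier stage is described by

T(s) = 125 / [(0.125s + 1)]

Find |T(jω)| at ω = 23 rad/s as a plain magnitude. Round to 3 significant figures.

41.1

At ω = 23 rad/s:
pole (1 + j23·0.125) = 1 + j2.875 → |·| ≈ 3.0439, ∠ ≈ 70.82°
|T| = 125 · 1 / (3.0439) ≈ 41.066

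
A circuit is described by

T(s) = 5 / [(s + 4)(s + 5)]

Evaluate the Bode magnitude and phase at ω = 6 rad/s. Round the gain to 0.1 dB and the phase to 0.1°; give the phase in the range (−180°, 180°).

At s = jω = j6:
pole (s+4): 4 + j6 → |·| = √(4²+6²) = √52 ≈ 7.2111, ∠ = arctan(6/4) ≈ 56.31°
pole (s+5): 5 + j6 → |·| = √(5²+6²) = √61 ≈ 7.8102, ∠ = arctan(6/5) ≈ 50.19°
|T| = 5 / 56.32 ≈ 0.088778
Gain = 20 log₁₀(0.088778) ≈ -21.03 dB
∠T = 0.00° − 106.50° = -106.50°

-21.0 dB, -106.5°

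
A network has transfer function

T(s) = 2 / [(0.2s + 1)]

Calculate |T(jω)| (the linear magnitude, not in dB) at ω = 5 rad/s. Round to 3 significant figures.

At ω = 5 rad/s:
pole (1 + j5·0.2) = 1 + j1 → |·| ≈ 1.4142, ∠ ≈ 45.00°
|T| = 2 · 1 / (1.4142) ≈ 1.4142

1.41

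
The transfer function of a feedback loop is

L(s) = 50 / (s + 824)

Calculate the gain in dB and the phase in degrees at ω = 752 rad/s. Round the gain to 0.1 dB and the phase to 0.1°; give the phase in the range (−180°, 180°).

-27.0 dB, -42.4°

At s = jω = j752:
pole (s+824): 824 + j752 → |·| = √(824²+752²) = √1244480 ≈ 1115.6, ∠ = arctan(752/824) ≈ 42.38°
|L| = 50 / 1115.6 ≈ 0.044819
Gain = 20 log₁₀(0.044819) ≈ -26.97 dB
∠L = 0.00° − 42.38° = -42.38°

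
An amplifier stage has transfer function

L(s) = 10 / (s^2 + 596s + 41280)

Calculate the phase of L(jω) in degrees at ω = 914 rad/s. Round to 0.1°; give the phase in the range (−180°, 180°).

Substitute s = j914:
Numerator: 10 = 10 + j0
Denominator: (j914)^2 + 596(j914) + 41280 = -794116 + j544744
|N| = √(10² + 0²) ≈ 10, ∠N ≈ 0.00°
|D| = √(794116² + 544744²) ≈ 9.63e+05, ∠D ≈ 145.55°
∠L = 0.00° − 145.55° = -145.55°

-145.6°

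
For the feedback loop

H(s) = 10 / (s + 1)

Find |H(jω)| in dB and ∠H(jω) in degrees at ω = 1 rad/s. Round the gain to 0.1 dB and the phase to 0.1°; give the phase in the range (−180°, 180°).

17.0 dB, -45.0°

Substitute s = j1:
Numerator: 10 = 10 + j0
Denominator: (j1) + 1 = 1 + j1
|N| = √(10² + 0²) ≈ 10, ∠N ≈ 0.00°
|D| = √(1² + 1²) ≈ 1.4142, ∠D ≈ 45.00°
|H| = 10 / 1.4142 ≈ 7.0711
Gain = 20 log₁₀(7.0711) ≈ 16.99 dB
∠H = 0.00° − 45.00° = -45.00°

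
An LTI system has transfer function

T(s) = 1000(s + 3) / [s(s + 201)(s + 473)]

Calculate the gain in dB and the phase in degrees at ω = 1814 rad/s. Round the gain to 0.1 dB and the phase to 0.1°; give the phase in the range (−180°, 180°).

At s = jω = j1814:
zero (s+3): 3 + j1814 → |·| = √(3²+1814²) = √3290605 ≈ 1814, ∠ = arctan(1814/3) ≈ 89.91°
pole (s+201): 201 + j1814 → |·| = √(201²+1814²) = √3330997 ≈ 1825.1, ∠ = arctan(1814/201) ≈ 83.68°
pole (s+473): 473 + j1814 → |·| = √(473²+1814²) = √3514325 ≈ 1874.7, ∠ = arctan(1814/473) ≈ 75.39°
pole at origin: |s| = 1814, ∠ = 90.00° (in denominator)
|T| = 1000 · 1814 / 6.2066e+09 ≈ 0.00029227
Gain = 20 log₁₀(0.00029227) ≈ -70.68 dB
∠T = 89.91° − 249.07° = -159.16°

-70.7 dB, -159.2°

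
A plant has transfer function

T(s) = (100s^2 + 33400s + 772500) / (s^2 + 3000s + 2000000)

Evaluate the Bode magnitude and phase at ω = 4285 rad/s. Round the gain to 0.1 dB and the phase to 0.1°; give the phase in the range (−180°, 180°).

Substitute s = j4285:
Numerator: 100(j4285)^2 + 33400(j4285) + 772500 = -1835350000 + j143119000
Denominator: (j4285)^2 + 3000(j4285) + 2000000 = -16361225 + j12855000
|N| = √(1835350000² + 143119000²) ≈ 1.8409e+09, ∠N ≈ 175.54°
|D| = √(16361225² + 12855000²) ≈ 2.0807e+07, ∠D ≈ 141.84°
|T| = 1.8409e+09 / 2.0807e+07 ≈ 88.475
Gain = 20 log₁₀(88.475) ≈ 38.94 dB
∠T = 175.54° − 141.84° = 33.70°

38.9 dB, 33.7°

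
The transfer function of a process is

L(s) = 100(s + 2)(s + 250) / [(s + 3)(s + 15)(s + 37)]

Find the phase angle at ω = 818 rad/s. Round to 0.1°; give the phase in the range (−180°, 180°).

At s = jω = j818:
zero (s+2): 2 + j818 → |·| = √(2²+818²) = √669128 ≈ 818, ∠ = arctan(818/2) ≈ 89.86°
zero (s+250): 250 + j818 → |·| = √(250²+818²) = √731624 ≈ 855.35, ∠ = arctan(818/250) ≈ 73.01°
pole (s+3): 3 + j818 → |·| = √(3²+818²) = √669133 ≈ 818.01, ∠ = arctan(818/3) ≈ 89.79°
pole (s+15): 15 + j818 → |·| = √(15²+818²) = √669349 ≈ 818.14, ∠ = arctan(818/15) ≈ 88.95°
pole (s+37): 37 + j818 → |·| = √(37²+818²) = √670493 ≈ 818.84, ∠ = arctan(818/37) ≈ 87.41°
∠L = 162.87° − 266.15° = -103.28°

-103.3°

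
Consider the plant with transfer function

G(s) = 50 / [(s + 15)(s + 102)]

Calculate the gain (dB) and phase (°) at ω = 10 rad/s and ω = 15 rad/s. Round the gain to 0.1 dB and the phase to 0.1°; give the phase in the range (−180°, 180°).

At s = jω = j10:
pole (s+15): 15 + j10 → |·| = √(15²+10²) = √325 ≈ 18.028, ∠ = arctan(10/15) ≈ 33.69°
pole (s+102): 102 + j10 → |·| = √(102²+10²) = √10504 ≈ 102.49, ∠ = arctan(10/102) ≈ 5.60°
|G| = 50 / 1847.7 ≈ 0.027061
Gain = 20 log₁₀(0.027061) ≈ -31.35 dB
∠G = 0.00° − 39.29° = -39.29°

At s = jω = j15:
pole (s+15): 15 + j15 → |·| = √(15²+15²) = √450 ≈ 21.213, ∠ = arctan(15/15) ≈ 45.00°
pole (s+102): 102 + j15 → |·| = √(102²+15²) = √10629 ≈ 103.1, ∠ = arctan(15/102) ≈ 8.37°
|G| = 50 / 2187.1 ≈ 0.022861
Gain = 20 log₁₀(0.022861) ≈ -32.82 dB
∠G = 0.00° − 53.37° = -53.37°

ω = 10: -31.4 dB, -39.3°; ω = 15: -32.8 dB, -53.4°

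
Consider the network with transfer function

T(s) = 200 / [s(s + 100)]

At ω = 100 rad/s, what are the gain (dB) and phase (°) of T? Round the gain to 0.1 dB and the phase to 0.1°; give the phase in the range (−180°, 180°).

At s = jω = j100:
pole (s+100): 100 + j100 → |·| = √(100²+100²) = √20000 ≈ 141.42, ∠ = arctan(100/100) ≈ 45.00°
pole at origin: |s| = 100, ∠ = 90.00° (in denominator)
|T| = 200 / 14142 ≈ 0.014142
Gain = 20 log₁₀(0.014142) ≈ -36.99 dB
∠T = 0.00° − 135.00° = -135.00°

-37.0 dB, -135.0°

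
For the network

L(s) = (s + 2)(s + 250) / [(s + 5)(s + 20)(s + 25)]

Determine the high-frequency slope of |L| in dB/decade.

Each pole contributes −20 dB/decade at high frequency; each zero contributes +20 dB/decade.
Net: 2 zero(s) − 3 pole(s) → -20 dB/decade.

-20 dB/decade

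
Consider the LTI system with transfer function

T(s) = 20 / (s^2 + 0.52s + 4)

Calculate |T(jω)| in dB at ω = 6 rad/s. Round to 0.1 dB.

-4.1 dB

At s = jω = j6:
quadratic: (j6)² + 0.52·j6 + 4 = -32 + j3.12 → |·| ≈ 32.152, ∠ ≈ 174.43°
|T| = 20 / 32.152 ≈ 0.62205
Gain = 20 log₁₀(0.62205) ≈ -4.12 dB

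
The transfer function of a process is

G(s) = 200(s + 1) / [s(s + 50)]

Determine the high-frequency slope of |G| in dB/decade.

-20 dB/decade

Each pole contributes −20 dB/decade at high frequency; each zero contributes +20 dB/decade.
Net: 1 zero(s) − 2 pole(s) → -20 dB/decade.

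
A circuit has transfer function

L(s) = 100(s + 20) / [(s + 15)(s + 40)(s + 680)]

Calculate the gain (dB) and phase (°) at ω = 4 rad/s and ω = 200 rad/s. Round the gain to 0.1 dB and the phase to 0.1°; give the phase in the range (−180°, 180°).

At s = jω = j4:
zero (s+20): 20 + j4 → |·| = √(20²+4²) = √416 ≈ 20.396, ∠ = arctan(4/20) ≈ 11.31°
pole (s+15): 15 + j4 → |·| = √(15²+4²) = √241 ≈ 15.524, ∠ = arctan(4/15) ≈ 14.93°
pole (s+40): 40 + j4 → |·| = √(40²+4²) = √1616 ≈ 40.2, ∠ = arctan(4/40) ≈ 5.71°
pole (s+680): 680 + j4 → |·| = √(680²+4²) = √462416 ≈ 680.01, ∠ = arctan(4/680) ≈ 0.34°
|L| = 100 · 20.396 / 4.2437e+05 ≈ 0.0048062
Gain = 20 log₁₀(0.0048062) ≈ -46.36 dB
∠L = 11.31° − 20.98° = -9.67°

At s = jω = j200:
zero (s+20): 20 + j200 → |·| = √(20²+200²) = √40400 ≈ 201, ∠ = arctan(200/20) ≈ 84.29°
pole (s+15): 15 + j200 → |·| = √(15²+200²) = √40225 ≈ 200.56, ∠ = arctan(200/15) ≈ 85.71°
pole (s+40): 40 + j200 → |·| = √(40²+200²) = √41600 ≈ 203.96, ∠ = arctan(200/40) ≈ 78.69°
pole (s+680): 680 + j200 → |·| = √(680²+200²) = √502400 ≈ 708.8, ∠ = arctan(200/680) ≈ 16.39°
|L| = 100 · 201 / 2.8994e+07 ≈ 0.00069325
Gain = 20 log₁₀(0.00069325) ≈ -63.18 dB
∠L = 84.29° − 180.79° = -96.50°

ω = 4: -46.4 dB, -9.7°; ω = 200: -63.2 dB, -96.5°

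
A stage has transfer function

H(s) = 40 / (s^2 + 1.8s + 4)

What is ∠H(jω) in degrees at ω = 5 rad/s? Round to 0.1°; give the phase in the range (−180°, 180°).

At s = jω = j5:
quadratic: (j5)² + 1.8·j5 + 4 = -21 + j9 → |·| ≈ 22.847, ∠ ≈ 156.80°
∠H = 0.00° − 156.80° = -156.80°

-156.8°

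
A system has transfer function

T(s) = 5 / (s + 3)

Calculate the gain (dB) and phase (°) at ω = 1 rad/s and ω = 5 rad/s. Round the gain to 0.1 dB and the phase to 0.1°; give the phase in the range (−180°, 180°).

At s = jω = j1:
pole (s+3): 3 + j1 → |·| = √(3²+1²) = √10 ≈ 3.1623, ∠ = arctan(1/3) ≈ 18.43°
|T| = 5 / 3.1623 ≈ 1.5811
Gain = 20 log₁₀(1.5811) ≈ 3.98 dB
∠T = 0.00° − 18.43° = -18.43°

At s = jω = j5:
pole (s+3): 3 + j5 → |·| = √(3²+5²) = √34 ≈ 5.831, ∠ = arctan(5/3) ≈ 59.04°
|T| = 5 / 5.831 ≈ 0.85749
Gain = 20 log₁₀(0.85749) ≈ -1.34 dB
∠T = 0.00° − 59.04° = -59.04°

ω = 1: 4.0 dB, -18.4°; ω = 5: -1.3 dB, -59.0°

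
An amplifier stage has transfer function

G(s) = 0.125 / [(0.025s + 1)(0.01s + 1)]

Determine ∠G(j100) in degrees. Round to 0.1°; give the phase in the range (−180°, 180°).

-113.2°

At ω = 100 rad/s:
pole (1 + j100·0.025) = 1 + j2.5 → |·| ≈ 2.6926, ∠ ≈ 68.20°
pole (1 + j100·0.01) = 1 + j1 → |·| ≈ 1.4142, ∠ ≈ 45.00°
∠G = (0°) − (68.20° + 45.00°) = -113.20°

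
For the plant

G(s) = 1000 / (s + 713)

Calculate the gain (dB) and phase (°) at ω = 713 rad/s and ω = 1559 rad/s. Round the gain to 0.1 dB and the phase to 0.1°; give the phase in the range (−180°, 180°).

ω = 713: -0.1 dB, -45.0°; ω = 1559: -4.7 dB, -65.4°

Substitute s = j713:
Numerator: 1000 = 1000 + j0
Denominator: (j713) + 713 = 713 + j713
|N| = √(1000² + 0²) ≈ 1000, ∠N ≈ 0.00°
|D| = √(713² + 713²) ≈ 1008.3, ∠D ≈ 45.00°
|G| = 1000 / 1008.3 ≈ 0.99177
Gain = 20 log₁₀(0.99177) ≈ -0.07 dB
∠G = 0.00° − 45.00° = -45.00°

Substitute s = j1559:
Numerator: 1000 = 1000 + j0
Denominator: (j1559) + 713 = 713 + j1559
|N| = √(1000² + 0²) ≈ 1000, ∠N ≈ 0.00°
|D| = √(713² + 1559²) ≈ 1714.3, ∠D ≈ 65.42°
|G| = 1000 / 1714.3 ≈ 0.58333
Gain = 20 log₁₀(0.58333) ≈ -4.68 dB
∠G = 0.00° − 65.42° = -65.42°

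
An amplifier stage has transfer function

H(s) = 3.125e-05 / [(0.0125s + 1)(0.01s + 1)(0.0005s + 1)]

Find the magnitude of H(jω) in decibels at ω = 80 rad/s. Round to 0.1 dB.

-95.3 dB

At ω = 80 rad/s:
pole (1 + j80·0.0125) = 1 + j1 → |·| ≈ 1.4142, ∠ ≈ 45.00°
pole (1 + j80·0.01) = 1 + j0.8 → |·| ≈ 1.2806, ∠ ≈ 38.66°
pole (1 + j80·0.0005) = 1 + j0.04 → |·| ≈ 1.0008, ∠ ≈ 2.29°
|H| = 3.125e-05 · 1 / (1.4142 · 1.2806 · 1.0008) ≈ 1.7242e-05
Gain = 20 log₁₀(1.7242e-05) ≈ -95.27 dB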